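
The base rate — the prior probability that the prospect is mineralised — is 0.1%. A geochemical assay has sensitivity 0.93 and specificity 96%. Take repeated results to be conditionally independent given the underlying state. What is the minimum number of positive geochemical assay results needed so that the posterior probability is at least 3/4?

3

Prior odds = 0.001/0.999 = 1/999.
False-positive rate = 1 − 0.96 = 0.04; likelihood ratio of a positive = 0.93/0.04 = 23.25.
Target odds: 0.75 ÷ 0.25 = 3.
Need (1/999) × 23.25ⁿ ≥ 3, i.e. 23.25ⁿ ≥ 2997.
23.25² = 540.5625 falls short of 2997 but 23.25³ = 804357/64 reaches it, so n = 3.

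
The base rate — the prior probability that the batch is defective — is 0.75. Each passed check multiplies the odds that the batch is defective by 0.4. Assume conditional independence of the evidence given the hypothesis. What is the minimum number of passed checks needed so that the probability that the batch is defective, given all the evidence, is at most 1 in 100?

7

Prior odds = 0.75/0.25 = 3.
Likelihood ratio per passed check = 0.4.
Target posterior odds = 0.01/0.99 = 1/99.
Need 3 × 0.4ⁿ ≤ 1/99, i.e. 0.4ⁿ ≤ 1/297.
0.4⁶ = 64/15625 is still above 1/297 but 0.4⁷ = 128/78125 is at or below it, so n = 7.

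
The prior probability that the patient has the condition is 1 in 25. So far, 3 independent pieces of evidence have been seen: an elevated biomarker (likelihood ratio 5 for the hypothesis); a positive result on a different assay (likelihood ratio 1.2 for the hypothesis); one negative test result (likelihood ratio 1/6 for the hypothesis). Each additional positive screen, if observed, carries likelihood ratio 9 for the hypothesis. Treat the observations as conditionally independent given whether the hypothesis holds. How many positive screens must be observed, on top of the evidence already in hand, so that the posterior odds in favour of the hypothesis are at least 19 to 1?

Prior odds = 0.04/0.96 = 1/24.
Combined Bayes factor of the evidence already in hand = 5 × 1.2 × (1/6) = 1.
Odds after that evidence = (1/24) × 1 = 1/24.
Target odds = 19.
Need 9ⁿ ≥ 19 ÷ (1/24) = 456.
9² = 81 falls short of 456 but 9³ = 729 reaches it, so n = 3.

3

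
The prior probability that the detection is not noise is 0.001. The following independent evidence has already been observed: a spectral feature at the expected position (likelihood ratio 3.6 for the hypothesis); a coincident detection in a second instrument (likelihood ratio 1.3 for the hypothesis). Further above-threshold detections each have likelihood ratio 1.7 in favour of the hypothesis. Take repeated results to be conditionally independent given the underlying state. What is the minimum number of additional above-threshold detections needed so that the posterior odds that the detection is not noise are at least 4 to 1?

Prior odds = 0.001/0.999 = 1/999.
Combined Bayes factor of the evidence already in hand = 3.6 × 1.3 = 4.68.
Odds after that evidence = (1/999) × 4.68 = 13/2775.
Target odds = 4.
Need 1.7ⁿ ≥ 4 ÷ (13/2775) = 11100/13.
1.7¹² ≈582.622 falls short of 11100/13 but 1.7¹³ ≈990.458 reaches it, so n = 13.

13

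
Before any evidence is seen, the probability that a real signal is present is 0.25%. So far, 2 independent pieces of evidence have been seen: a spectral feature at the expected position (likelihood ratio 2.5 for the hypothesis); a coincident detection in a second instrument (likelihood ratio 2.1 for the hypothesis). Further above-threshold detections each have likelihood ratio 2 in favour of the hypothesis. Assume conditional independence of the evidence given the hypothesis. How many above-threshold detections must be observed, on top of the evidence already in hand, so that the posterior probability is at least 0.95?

11

Prior odds = 0.0025/0.9975 = 1/399.
Combined Bayes factor of the evidence already in hand = 2.5 × 2.1 = 5.25.
Odds after that evidence = (1/399) × 5.25 = 1/76.
Target odds = 0.95/0.05 = 19.
Need 2ⁿ ≥ 19 ÷ (1/76) = 1444.
2¹⁰ = 1024 falls short of 1444 but 2¹¹ = 2048 reaches it, so n = 11.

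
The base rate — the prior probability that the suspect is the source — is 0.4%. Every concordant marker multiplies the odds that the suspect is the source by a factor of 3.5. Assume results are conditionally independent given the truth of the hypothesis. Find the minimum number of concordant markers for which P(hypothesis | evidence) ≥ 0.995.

Prior odds: 0.004 ÷ 0.996 = 1/249.
Likelihood ratio per concordant marker = 3.5.
Target posterior odds = 0.995/0.005 = 199.
Require 3.5ⁿ ≥ 199 ÷ (1/249) = 49551.
3.5⁸ = 5764801/256 falls short of 49551 but 3.5⁹ = 40353607/512 reaches it, so n = 9.

9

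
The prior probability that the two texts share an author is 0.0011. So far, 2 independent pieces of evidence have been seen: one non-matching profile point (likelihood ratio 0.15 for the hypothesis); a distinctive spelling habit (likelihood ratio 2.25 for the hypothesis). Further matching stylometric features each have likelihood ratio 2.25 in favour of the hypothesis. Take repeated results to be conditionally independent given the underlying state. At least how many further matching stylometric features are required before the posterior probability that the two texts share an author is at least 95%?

14

Prior odds = 0.0011/0.9989 = 11/9989.
Combined Bayes factor of the evidence already in hand = 0.15 × 2.25 = 0.3375.
Odds after that evidence = (11/9989) × 0.3375 = 297/799120.
Target odds = 0.95/0.05 = 19.
Need 2.25ⁿ ≥ 19 ÷ (297/799120) = 15183280/297.
2.25¹³ ≈37876.8 falls short of 15183280/297 but 2.25¹⁴ ≈85222.7 reaches it, so n = 14.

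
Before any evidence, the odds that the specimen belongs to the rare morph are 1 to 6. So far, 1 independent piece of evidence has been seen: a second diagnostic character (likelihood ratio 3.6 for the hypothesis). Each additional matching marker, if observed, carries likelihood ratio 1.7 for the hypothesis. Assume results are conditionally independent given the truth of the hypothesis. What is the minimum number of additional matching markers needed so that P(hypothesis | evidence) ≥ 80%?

4

Prior odds = 1/6.
Bayes factor of the evidence already in hand = 3.6.
Odds after that evidence = (1/6) × 3.6 = 0.6.
Target odds = 0.8/0.2 = 4.
Need 1.7ⁿ ≥ 4 ÷ 0.6 = 20/3.
1.7³ = 4.913 falls short of 20/3 but 1.7⁴ = 8.3521 reaches it, so n = 4.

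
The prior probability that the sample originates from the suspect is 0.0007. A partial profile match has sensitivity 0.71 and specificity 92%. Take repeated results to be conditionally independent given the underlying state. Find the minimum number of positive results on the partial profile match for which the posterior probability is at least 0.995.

6

Prior odds = 0.0007/0.9993 = 7/9993.
False-positive rate = 1 − 0.92 = 0.08; likelihood ratio of a positive = 0.71/0.08 = 8.875.
Target odds: 0.995 ÷ 0.005 = 199.
Need (7/9993) × 8.875ⁿ ≥ 199, i.e. 8.875ⁿ ≥ 1988607/7.
8.875⁵ ≈55060.7 falls short of 1988607/7 but 8.875⁶ ≈488664 reaches it, so n = 6.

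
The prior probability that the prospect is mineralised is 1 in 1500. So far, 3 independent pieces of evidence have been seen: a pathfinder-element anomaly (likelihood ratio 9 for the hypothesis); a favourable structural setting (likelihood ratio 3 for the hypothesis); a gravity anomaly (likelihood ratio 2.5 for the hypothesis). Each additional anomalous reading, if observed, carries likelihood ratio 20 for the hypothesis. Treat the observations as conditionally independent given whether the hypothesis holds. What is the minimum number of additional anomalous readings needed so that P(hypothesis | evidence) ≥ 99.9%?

4

Prior odds = (1/1500)/(1499/1500) = 1/1499.
Combined Bayes factor of the evidence already in hand = 9 × 3 × 2.5 = 67.5.
Odds after that evidence = (1/1499) × 67.5 = 135/2998.
Target odds = 0.999/0.001 = 999.
Need 20ⁿ ≥ 999 ÷ (135/2998) = 22185.2.
20³ = 8000 falls short of 22185.2 but 20⁴ = 160000 reaches it, so n = 4.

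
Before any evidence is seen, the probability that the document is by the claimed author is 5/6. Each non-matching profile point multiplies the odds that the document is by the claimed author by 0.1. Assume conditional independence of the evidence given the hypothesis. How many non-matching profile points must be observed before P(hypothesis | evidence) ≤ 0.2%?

4

Prior odds = (5/6)/(1/6) = 5.
Likelihood ratio per non-matching profile point = 0.1.
Target odds: 0.002 ÷ 0.998 = 1/499.
Require 0.1ⁿ ≤ 1/499 ÷ 5 = 1/2495.
0.1³ = 0.001 is still above 1/2495 but 0.1⁴ = 0.0001 is at or below it, so n = 4.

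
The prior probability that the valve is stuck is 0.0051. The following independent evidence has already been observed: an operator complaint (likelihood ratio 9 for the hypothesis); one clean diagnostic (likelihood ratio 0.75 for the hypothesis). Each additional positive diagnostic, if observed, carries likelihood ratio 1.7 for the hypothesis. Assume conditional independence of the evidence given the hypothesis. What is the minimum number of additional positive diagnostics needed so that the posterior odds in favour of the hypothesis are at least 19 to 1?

Prior odds = 0.0051/0.9949 = 51/9949.
Combined Bayes factor of the evidence already in hand = 9 × 0.75 = 6.75.
Odds after that evidence = (51/9949) × 6.75 = 1377/39796.
Target odds = 19.
Need 1.7ⁿ ≥ 19 ÷ (1377/39796) = 756124/1377.
1.7¹¹ ≈342.719 falls short of 756124/1377 but 1.7¹² ≈582.622 reaches it, so n = 12.

12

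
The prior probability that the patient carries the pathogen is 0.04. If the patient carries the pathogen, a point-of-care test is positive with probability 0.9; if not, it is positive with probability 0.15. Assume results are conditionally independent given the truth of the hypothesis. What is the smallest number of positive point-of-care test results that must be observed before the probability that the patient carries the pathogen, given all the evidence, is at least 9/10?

3

Prior odds = 0.04/0.96 = 1/24.
Likelihood ratio of a positive = 0.9/0.15 = 6.
Target posterior odds = 0.9/0.1 = 9.
Need (1/24) × 6ⁿ ≥ 9, i.e. 6ⁿ ≥ 216.
6² = 36 falls short of 216 but 6³ = 216 reaches it, so n = 3.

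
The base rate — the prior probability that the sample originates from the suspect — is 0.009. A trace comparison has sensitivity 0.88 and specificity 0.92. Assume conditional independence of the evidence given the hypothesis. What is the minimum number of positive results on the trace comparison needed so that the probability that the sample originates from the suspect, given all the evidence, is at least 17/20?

3

Prior odds = 0.009/0.991 = 9/991.
False-positive rate = 1 − 0.92 = 0.08; likelihood ratio of a positive = 0.88/0.08 = 11.
Target odds: 0.85 ÷ 0.15 = 17/3.
Require 11ⁿ ≥ 17/3 ÷ (9/991) = 16847/27.
11² = 121 falls short of 16847/27 but 11³ = 1331 reaches it, so n = 3.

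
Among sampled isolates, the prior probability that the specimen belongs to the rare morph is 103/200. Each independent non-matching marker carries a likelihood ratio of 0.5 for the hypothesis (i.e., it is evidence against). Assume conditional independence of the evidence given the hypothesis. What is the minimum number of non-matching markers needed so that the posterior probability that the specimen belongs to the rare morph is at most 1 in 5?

Prior odds = 0.515/0.485 = 103/97.
Likelihood ratio per non-matching marker = 0.5.
Target odds: 0.2 ÷ 0.8 = 0.25.
Require 0.5ⁿ ≤ 0.25 ÷ (103/97) = 97/412.
0.5² = 0.25 is still above 97/412 but 0.5³ = 0.125 is at or below it, so n = 3.

3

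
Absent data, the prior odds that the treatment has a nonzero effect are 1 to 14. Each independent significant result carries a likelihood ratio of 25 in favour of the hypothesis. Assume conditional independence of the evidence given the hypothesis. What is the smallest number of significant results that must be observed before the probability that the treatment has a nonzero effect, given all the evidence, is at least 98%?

Prior odds = 1/14.
Likelihood ratio per significant result = 25.
Target odds: 0.98 ÷ 0.02 = 49.
Need (1/14) × 25ⁿ ≥ 49, i.e. 25ⁿ ≥ 686.
25² = 625 falls short of 686 but 25³ = 15625 reaches it, so n = 3.

3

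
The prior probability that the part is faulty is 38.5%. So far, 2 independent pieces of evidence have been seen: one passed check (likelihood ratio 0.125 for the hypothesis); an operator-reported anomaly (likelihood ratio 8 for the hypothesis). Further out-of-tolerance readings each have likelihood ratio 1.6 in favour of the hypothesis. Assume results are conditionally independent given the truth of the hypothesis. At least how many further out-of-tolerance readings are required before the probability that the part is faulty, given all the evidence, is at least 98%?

Prior odds = 0.385/0.615 = 77/123.
Combined Bayes factor of the evidence already in hand = 0.125 × 8 = 1.
Odds after that evidence = (77/123) × 1 = 77/123.
Target odds = 0.98/0.02 = 49.
Need 1.6ⁿ ≥ 49 ÷ (77/123) = 861/11.
1.6⁹ = 134217728/1953125 falls short of 861/11 but 1.6¹⁰ ≈109.951 reaches it, so n = 10.

10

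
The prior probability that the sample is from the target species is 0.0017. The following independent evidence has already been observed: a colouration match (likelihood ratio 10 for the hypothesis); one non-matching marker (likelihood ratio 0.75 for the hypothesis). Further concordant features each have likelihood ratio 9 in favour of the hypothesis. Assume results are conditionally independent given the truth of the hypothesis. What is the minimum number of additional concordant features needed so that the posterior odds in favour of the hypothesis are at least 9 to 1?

3

Prior odds = 0.0017/0.9983 = 17/9983.
Combined Bayes factor of the evidence already in hand = 10 × 0.75 = 7.5.
Odds after that evidence = (17/9983) × 7.5 = 255/19966.
Target odds = 9.
Need 9ⁿ ≥ 9 ÷ (255/19966) = 59898/85.
9² = 81 falls short of 59898/85 but 9³ = 729 reaches it, so n = 3.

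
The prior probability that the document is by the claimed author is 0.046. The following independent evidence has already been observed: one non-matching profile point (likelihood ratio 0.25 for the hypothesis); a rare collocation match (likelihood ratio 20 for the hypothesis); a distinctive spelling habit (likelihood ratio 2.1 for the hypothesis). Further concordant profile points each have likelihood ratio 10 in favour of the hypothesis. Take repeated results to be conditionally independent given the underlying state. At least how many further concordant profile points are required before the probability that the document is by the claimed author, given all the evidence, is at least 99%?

3

Prior odds = 0.046/0.954 = 23/477.
Combined Bayes factor of the evidence already in hand = 0.25 × 20 × 2.1 = 10.5.
Odds after that evidence = (23/477) × 10.5 = 161/318.
Target odds = 0.99/0.01 = 99.
Need 10ⁿ ≥ 99 ÷ (161/318) = 31482/161.
10² = 100 falls short of 31482/161 but 10³ = 1000 reaches it, so n = 3.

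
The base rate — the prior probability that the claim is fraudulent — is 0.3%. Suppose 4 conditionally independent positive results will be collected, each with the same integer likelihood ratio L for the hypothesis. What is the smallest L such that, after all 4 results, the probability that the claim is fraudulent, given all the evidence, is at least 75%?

6

Prior odds = 0.003/0.997 = 3/997.
Target odds = 0.75/0.25 = 3.
Need L⁴ ≥ 3 ÷ (3/997) = 997.
5⁴ = 625 < 997 ≤ 1296 = 6⁴, so L = 6.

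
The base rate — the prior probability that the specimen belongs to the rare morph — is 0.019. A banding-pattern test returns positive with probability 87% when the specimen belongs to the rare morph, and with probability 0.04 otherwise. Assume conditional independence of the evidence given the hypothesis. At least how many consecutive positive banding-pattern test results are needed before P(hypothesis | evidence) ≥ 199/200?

Prior odds = 0.019/0.981 = 19/981.
Likelihood ratio of a positive result = 0.87/0.04 = 21.75.
Target odds: 0.995 ÷ 0.005 = 199.
Need (19/981) × 21.75ⁿ ≥ 199, i.e. 21.75ⁿ ≥ 195219/19.
21.75² = 473.0625 falls short of 195219/19 but 21.75³ = 658503/64 reaches it, so n = 3.

3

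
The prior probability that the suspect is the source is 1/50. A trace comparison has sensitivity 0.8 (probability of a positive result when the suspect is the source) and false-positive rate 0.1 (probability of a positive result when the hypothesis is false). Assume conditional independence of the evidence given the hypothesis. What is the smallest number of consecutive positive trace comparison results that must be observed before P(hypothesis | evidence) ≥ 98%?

Prior odds = 0.02/0.98 = 1/49.
Likelihood ratio of a positive result = 0.8/0.1 = 8.
Target odds: 0.98 ÷ 0.02 = 49.
Need (1/49) × 8ⁿ ≥ 49, i.e. 8ⁿ ≥ 2401.
8³ = 512 falls short of 2401 but 8⁴ = 4096 reaches it, so n = 4.

4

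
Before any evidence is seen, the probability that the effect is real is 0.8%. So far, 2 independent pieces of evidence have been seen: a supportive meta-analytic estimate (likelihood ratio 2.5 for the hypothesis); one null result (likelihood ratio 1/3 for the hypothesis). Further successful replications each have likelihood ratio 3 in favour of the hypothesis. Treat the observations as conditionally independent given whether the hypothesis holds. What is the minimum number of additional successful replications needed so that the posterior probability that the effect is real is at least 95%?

8

Prior odds = 0.008/0.992 = 1/124.
Combined Bayes factor of the evidence already in hand = 2.5 × (1/3) = 5/6.
Odds after that evidence = (1/124) × 5/6 = 5/744.
Target odds = 0.95/0.05 = 19.
Need 3ⁿ ≥ 19 ÷ (5/744) = 2827.2.
3⁷ = 2187 falls short of 2827.2 but 3⁸ = 6561 reaches it, so n = 8.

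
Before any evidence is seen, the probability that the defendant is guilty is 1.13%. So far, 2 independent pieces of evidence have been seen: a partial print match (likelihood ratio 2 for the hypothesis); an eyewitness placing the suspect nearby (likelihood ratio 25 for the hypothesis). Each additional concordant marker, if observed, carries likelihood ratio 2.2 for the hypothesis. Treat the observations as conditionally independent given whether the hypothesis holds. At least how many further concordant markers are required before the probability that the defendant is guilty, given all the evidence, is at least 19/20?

5

Prior odds = 0.0113/0.9887 = 113/9887.
Combined Bayes factor of the evidence already in hand = 2 × 25 = 50.
Odds after that evidence = (113/9887) × 50 = 5650/9887.
Target odds = 0.95/0.05 = 19.
Need 2.2ⁿ ≥ 19 ÷ (5650/9887) = 187853/5650.
2.2⁴ = 23.4256 falls short of 187853/5650 but 2.2⁵ = 51.53632 reaches it, so n = 5.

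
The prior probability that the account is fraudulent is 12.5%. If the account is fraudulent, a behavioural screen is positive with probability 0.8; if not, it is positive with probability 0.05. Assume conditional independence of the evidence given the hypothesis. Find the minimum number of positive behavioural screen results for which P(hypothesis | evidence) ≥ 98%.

Prior odds = 0.125/0.875 = 1/7.
Likelihood ratio of a positive = 0.8/0.05 = 16.
Target posterior odds = 0.98/0.02 = 49.
Require 16ⁿ ≥ 49 ÷ (1/7) = 343.
16² = 256 falls short of 343 but 16³ = 4096 reaches it, so n = 3.

3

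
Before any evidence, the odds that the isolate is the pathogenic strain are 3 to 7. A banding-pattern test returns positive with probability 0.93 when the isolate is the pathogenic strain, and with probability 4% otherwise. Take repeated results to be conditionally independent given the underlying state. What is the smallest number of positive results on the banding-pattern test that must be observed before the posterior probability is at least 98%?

Prior odds = 3/7.
Likelihood ratio of a positive result = 0.93/0.04 = 23.25.
Target posterior odds = 0.98/0.02 = 49.
Require 23.25ⁿ ≥ 49 ÷ (3/7) = 343/3.
23.25¹ = 23.25 falls short of 343/3 but 23.25² = 540.5625 reaches it, so n = 2.

2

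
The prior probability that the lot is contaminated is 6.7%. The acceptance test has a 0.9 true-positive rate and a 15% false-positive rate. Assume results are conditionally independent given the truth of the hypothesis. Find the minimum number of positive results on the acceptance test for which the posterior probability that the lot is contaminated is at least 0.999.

Prior odds = 0.067/0.933 = 67/933.
Likelihood ratio of a positive result = 0.9/0.15 = 6.
Target odds: 0.999 ÷ 0.001 = 999.
Need (67/933) × 6ⁿ ≥ 999, i.e. 6ⁿ ≥ 932067/67.
6⁵ = 7776 falls short of 932067/67 but 6⁶ = 46656 reaches it, so n = 6.

6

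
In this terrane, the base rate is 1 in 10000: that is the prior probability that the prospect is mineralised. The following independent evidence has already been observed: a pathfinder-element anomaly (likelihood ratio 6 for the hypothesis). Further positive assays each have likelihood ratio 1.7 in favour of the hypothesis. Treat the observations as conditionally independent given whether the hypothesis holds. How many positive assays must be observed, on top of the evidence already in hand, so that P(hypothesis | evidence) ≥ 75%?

17

Prior odds = 0.0001/0.9999 = 1/9999.
Bayes factor of the evidence already in hand = 6.
Odds after that evidence = (1/9999) × 6 = 2/3333.
Target odds = 0.75/0.25 = 3.
Need 1.7ⁿ ≥ 3 ÷ (2/3333) = 4999.5.
1.7¹⁶ ≈4866.12 falls short of 4999.5 but 1.7¹⁷ ≈8272.4 reaches it, so n = 17.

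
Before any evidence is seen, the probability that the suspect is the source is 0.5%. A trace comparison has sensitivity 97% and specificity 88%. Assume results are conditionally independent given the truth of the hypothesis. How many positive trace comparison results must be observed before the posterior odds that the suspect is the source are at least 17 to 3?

Prior odds = 0.005/0.995 = 1/199.
False-positive rate = 1 − 0.88 = 0.12; likelihood ratio of a positive = 0.97/0.12 = 97/12.
Target odds = 17/3.
Need (1/199) × (97/12)ⁿ ≥ 17/3, i.e. (97/12)ⁿ ≥ 3383/3.
(97/12)³ = 912673/1728 falls short of 3383/3 but (97/12)⁴ = 88529281/20736 reaches it, so n = 4.

4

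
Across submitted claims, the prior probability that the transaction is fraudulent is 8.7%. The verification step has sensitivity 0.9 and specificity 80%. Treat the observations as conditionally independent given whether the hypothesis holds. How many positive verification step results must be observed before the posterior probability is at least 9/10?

Prior odds: 0.087 ÷ 0.913 = 87/913.
False-positive rate = 1 − 0.8 = 0.2; likelihood ratio of a positive = 0.9/0.2 = 4.5.
Target posterior odds = 0.9/0.1 = 9.
Require 4.5ⁿ ≥ 9 ÷ (87/913) = 2739/29.
4.5³ = 91.125 falls short of 2739/29 but 4.5⁴ = 410.0625 reaches it, so n = 4.

4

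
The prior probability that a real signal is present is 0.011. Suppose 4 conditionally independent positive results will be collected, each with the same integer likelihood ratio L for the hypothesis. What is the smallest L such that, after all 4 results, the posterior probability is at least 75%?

5

Prior odds = 0.011/0.989 = 11/989.
Target odds = 0.75/0.25 = 3.
Need L⁴ ≥ 3 ÷ (11/989) = 2967/11.
4⁴ = 256 < 2967/11 ≤ 625 = 5⁴, so L = 5.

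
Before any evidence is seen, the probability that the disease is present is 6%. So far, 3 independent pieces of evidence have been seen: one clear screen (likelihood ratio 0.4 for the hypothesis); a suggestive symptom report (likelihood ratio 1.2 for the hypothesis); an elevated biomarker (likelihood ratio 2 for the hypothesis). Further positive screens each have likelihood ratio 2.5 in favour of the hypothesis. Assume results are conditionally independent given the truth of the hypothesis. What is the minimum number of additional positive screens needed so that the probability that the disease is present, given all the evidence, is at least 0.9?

Prior odds = 0.06/0.94 = 3/47.
Combined Bayes factor of the evidence already in hand = 0.4 × 1.2 × 2 = 0.96.
Odds after that evidence = (3/47) × 0.96 = 72/1175.
Target odds = 0.9/0.1 = 9.
Need 2.5ⁿ ≥ 9 ÷ (72/1175) = 146.875.
2.5⁵ = 97.65625 falls short of 146.875 but 2.5⁶ = 244.140625 reaches it, so n = 6.

6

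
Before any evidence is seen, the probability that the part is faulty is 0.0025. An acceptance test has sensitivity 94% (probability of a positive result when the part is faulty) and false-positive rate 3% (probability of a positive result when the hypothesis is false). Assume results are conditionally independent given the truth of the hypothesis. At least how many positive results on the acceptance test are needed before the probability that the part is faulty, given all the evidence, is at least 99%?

Prior odds = 0.0025/0.9975 = 1/399.
Likelihood ratio of a positive result = 0.94/0.03 = 94/3.
Target odds: 0.99 ÷ 0.01 = 99.
Require (94/3)ⁿ ≥ 99 ÷ (1/399) = 39501.
(94/3)³ = 830584/27 falls short of 39501 but (94/3)⁴ = 78074896/81 reaches it, so n = 4.

4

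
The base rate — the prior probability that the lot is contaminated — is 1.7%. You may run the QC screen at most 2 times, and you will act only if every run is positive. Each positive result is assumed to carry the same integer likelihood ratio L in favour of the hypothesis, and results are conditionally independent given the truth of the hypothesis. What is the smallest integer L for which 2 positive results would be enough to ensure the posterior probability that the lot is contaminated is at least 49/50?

54

Prior odds = 0.017/0.983 = 17/983.
Target odds = 0.98/0.02 = 49.
Need L² ≥ 49 ÷ (17/983) = 48167/17.
53² = 2809 < 48167/17 ≤ 2916 = 54², so L = 54.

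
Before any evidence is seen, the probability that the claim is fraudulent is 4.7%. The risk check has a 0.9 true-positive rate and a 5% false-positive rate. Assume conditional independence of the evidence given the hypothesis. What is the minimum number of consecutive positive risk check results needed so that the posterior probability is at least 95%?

Prior odds: 0.047 ÷ 0.953 = 47/953.
Likelihood ratio of a positive result = 0.9/0.05 = 18.
Target odds: 0.95 ÷ 0.05 = 19.
Need (47/953) × 18ⁿ ≥ 19, i.e. 18ⁿ ≥ 18107/47.
18² = 324 falls short of 18107/47 but 18³ = 5832 reaches it, so n = 3.

3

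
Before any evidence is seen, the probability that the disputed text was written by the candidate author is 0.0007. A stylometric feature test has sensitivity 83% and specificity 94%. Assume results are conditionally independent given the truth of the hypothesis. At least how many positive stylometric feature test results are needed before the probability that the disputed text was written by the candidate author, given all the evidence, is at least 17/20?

Prior odds = 0.0007/0.9993 = 7/9993.
False-positive rate = 1 − 0.94 = 0.06; likelihood ratio of a positive = 0.83/0.06 = 83/6.
Target posterior odds = 0.85/0.15 = 17/3.
Need (7/9993) × (83/6)ⁿ ≥ 17/3, i.e. (83/6)ⁿ ≥ 56627/7.
(83/6)³ = 571787/216 falls short of 56627/7 but (83/6)⁴ = 47458321/1296 reaches it, so n = 4.

4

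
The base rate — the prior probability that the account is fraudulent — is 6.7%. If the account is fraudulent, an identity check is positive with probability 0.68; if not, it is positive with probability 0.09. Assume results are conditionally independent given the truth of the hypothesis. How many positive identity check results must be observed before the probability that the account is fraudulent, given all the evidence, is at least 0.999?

Prior odds = 0.067/0.933 = 67/933.
Likelihood ratio of a positive = 0.68/0.09 = 68/9.
Target odds: 0.999 ÷ 0.001 = 999.
Need (67/933) × (68/9)ⁿ ≥ 999, i.e. (68/9)ⁿ ≥ 932067/67.
(68/9)⁴ = 21381376/6561 falls short of 932067/67 but (68/9)⁵ ≈24622.5 reaches it, so n = 5.

5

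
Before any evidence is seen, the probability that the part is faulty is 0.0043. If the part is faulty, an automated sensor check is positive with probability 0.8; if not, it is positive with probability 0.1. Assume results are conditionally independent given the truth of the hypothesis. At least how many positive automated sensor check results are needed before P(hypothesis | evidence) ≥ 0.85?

Prior odds = 0.0043/0.9957 = 43/9957.
Likelihood ratio of a positive = 0.8/0.1 = 8.
Target posterior odds = 0.85/0.15 = 17/3.
Need (43/9957) × 8ⁿ ≥ 17/3, i.e. 8ⁿ ≥ 56423/43.
8³ = 512 falls short of 56423/43 but 8⁴ = 4096 reaches it, so n = 4.

4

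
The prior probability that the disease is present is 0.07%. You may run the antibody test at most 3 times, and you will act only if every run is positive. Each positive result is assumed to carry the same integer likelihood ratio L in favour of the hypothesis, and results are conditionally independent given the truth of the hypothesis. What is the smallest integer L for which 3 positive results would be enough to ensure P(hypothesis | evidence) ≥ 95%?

31

Prior odds = 0.0007/0.9993 = 7/9993.
Target odds = 0.95/0.05 = 19.
Need L³ ≥ 19 ÷ (7/9993) = 189867/7.
30³ = 27000 < 189867/7 ≤ 29791 = 31³, so L = 31.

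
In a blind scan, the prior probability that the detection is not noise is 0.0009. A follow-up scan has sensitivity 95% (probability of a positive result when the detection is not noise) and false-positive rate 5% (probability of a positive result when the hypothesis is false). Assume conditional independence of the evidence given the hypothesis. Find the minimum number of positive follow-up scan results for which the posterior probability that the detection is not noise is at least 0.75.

3

Prior odds = 0.0009/0.9991 = 9/9991.
Likelihood ratio of a positive result = 0.95/0.05 = 19.
Target odds: 0.75 ÷ 0.25 = 3.
Need (9/9991) × 19ⁿ ≥ 3, i.e. 19ⁿ ≥ 9991/3.
19² = 361 falls short of 9991/3 but 19³ = 6859 reaches it, so n = 3.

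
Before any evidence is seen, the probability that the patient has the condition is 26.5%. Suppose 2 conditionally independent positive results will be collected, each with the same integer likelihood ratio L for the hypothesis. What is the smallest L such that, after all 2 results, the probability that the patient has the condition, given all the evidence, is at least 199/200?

24

Prior odds = 0.265/0.735 = 53/147.
Target odds = 0.995/0.005 = 199.
Need L² ≥ 199 ÷ (53/147) = 29253/53.
23² = 529 < 29253/53 ≤ 576 = 24², so L = 24.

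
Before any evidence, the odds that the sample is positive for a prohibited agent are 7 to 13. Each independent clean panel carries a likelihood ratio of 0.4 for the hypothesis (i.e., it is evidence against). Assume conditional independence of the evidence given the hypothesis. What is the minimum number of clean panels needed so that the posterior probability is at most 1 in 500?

Prior odds = 7/13.
Likelihood ratio per clean panel = 0.4.
Target odds: 0.002 ÷ 0.998 = 1/499.
Need (7/13) × 0.4ⁿ ≤ 1/499, i.e. 0.4ⁿ ≤ 13/3493.
0.4⁶ = 64/15625 is still above 13/3493 but 0.4⁷ = 128/78125 is at or below it, so n = 7.

7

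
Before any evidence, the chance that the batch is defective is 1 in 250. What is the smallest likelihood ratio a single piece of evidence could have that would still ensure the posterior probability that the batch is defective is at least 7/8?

1743

Prior odds = 0.004/0.996 = 1/249.
Target odds = 0.875/0.125 = 7.
Required Bayes factor = 7 ÷ (1/249) = 1743.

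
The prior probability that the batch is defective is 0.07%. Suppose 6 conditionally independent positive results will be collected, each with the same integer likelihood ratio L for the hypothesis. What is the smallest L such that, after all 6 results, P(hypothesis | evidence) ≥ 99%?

8

Prior odds = 0.0007/0.9993 = 7/9993.
Target odds = 0.99/0.01 = 99.
Need L⁶ ≥ 99 ÷ (7/9993) = 989307/7.
7⁶ = 117649 < 989307/7 ≤ 262144 = 8⁶, so L = 8.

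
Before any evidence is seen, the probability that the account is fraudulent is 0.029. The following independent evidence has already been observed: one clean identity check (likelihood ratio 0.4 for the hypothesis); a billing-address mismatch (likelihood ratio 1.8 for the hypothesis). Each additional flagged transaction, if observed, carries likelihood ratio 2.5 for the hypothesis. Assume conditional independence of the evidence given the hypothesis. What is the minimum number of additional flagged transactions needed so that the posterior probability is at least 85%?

7

Prior odds = 0.029/0.971 = 29/971.
Combined Bayes factor of the evidence already in hand = 0.4 × 1.8 = 0.72.
Odds after that evidence = (29/971) × 0.72 = 522/24275.
Target odds = 0.85/0.15 = 17/3.
Need 2.5ⁿ ≥ 17/3 ÷ (522/24275) = 412675/1566.
2.5⁶ = 244.140625 falls short of 412675/1566 but 2.5⁷ = 610.3515625 reaches it, so n = 7.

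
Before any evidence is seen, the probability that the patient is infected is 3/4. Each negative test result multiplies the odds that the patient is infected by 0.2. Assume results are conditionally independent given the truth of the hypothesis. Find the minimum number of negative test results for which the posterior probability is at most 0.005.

4

Prior odds = 0.75/0.25 = 3.
Likelihood ratio per negative test result = 0.2.
Target posterior odds = 0.005/0.995 = 1/199.
Need 3 × 0.2ⁿ ≤ 1/199, i.e. 0.2ⁿ ≤ 1/597.
0.2³ = 0.008 is still above 1/597 but 0.2⁴ = 0.0016 is at or below it, so n = 4.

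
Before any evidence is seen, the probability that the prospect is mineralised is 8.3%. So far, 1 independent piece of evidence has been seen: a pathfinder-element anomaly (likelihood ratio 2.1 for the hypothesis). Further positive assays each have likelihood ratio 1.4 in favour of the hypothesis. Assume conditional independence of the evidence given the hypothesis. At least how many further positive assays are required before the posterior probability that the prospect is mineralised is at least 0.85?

11

Prior odds = 0.083/0.917 = 83/917.
Bayes factor of the evidence already in hand = 2.1.
Odds after that evidence = (83/917) × 2.1 = 249/1310.
Target odds = 0.85/0.15 = 17/3.
Need 1.4ⁿ ≥ 17/3 ÷ (249/1310) = 22270/747.
1.4¹⁰ = 282475249/9765625 falls short of 22270/747 but 1.4¹¹ ≈40.4957 reaches it, so n = 11.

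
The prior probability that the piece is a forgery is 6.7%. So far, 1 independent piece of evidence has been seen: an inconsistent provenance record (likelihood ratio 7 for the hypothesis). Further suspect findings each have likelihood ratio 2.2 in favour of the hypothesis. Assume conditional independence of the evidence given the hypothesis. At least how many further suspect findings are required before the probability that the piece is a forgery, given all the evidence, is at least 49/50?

Prior odds = 0.067/0.933 = 67/933.
Bayes factor of the evidence already in hand = 7.
Odds after that evidence = (67/933) × 7 = 469/933.
Target odds = 0.98/0.02 = 49.
Need 2.2ⁿ ≥ 49 ÷ (469/933) = 6531/67.
2.2⁵ = 51.53632 falls short of 6531/67 but 2.2⁶ = 1771561/15625 reaches it, so n = 6.

6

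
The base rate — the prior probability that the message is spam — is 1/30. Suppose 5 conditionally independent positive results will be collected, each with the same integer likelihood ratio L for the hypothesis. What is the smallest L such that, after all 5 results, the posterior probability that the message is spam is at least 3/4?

3

Prior odds = (1/30)/(29/30) = 1/29.
Target odds = 0.75/0.25 = 3.
Need L⁵ ≥ 3 ÷ (1/29) = 87.
2⁵ = 32 < 87 ≤ 243 = 3⁵, so L = 3.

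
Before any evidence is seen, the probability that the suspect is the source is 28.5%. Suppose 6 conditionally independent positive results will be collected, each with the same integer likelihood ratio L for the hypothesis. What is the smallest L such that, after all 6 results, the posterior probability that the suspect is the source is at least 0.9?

2

Prior odds = 0.285/0.715 = 57/143.
Target odds = 0.9/0.1 = 9.
Need L⁶ ≥ 9 ÷ (57/143) = 429/19.
1⁶ = 1 < 429/19 ≤ 64 = 2⁶, so L = 2.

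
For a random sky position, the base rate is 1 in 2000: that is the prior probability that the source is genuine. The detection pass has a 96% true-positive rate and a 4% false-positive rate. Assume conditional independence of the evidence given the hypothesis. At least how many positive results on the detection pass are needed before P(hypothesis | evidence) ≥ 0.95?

Prior odds: 0.0005 ÷ 0.9995 = 1/1999.
Likelihood ratio of a positive result = 0.96/0.04 = 24.
Target odds: 0.95 ÷ 0.05 = 19.
Require 24ⁿ ≥ 19 ÷ (1/1999) = 37981.
24³ = 13824 falls short of 37981 but 24⁴ = 331776 reaches it, so n = 4.

4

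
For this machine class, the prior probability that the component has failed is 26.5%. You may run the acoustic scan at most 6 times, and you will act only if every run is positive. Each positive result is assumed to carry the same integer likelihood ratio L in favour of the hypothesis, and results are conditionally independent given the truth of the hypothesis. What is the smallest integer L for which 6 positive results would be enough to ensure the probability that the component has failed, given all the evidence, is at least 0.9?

Prior odds = 0.265/0.735 = 53/147.
Target odds = 0.9/0.1 = 9.
Need L⁶ ≥ 9 ÷ (53/147) = 1323/53.
1⁶ = 1 < 1323/53 ≤ 64 = 2⁶, so L = 2.

2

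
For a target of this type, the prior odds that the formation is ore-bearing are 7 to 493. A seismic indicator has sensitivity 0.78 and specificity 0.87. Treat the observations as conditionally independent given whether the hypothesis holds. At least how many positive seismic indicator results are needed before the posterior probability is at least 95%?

Prior odds = 7/493.
False-positive rate = 1 − 0.87 = 0.13; likelihood ratio of a positive = 0.78/0.13 = 6.
Target odds: 0.95 ÷ 0.05 = 19.
Need (7/493) × 6ⁿ ≥ 19, i.e. 6ⁿ ≥ 9367/7.
6⁴ = 1296 falls short of 9367/7 but 6⁵ = 7776 reaches it, so n = 5.

5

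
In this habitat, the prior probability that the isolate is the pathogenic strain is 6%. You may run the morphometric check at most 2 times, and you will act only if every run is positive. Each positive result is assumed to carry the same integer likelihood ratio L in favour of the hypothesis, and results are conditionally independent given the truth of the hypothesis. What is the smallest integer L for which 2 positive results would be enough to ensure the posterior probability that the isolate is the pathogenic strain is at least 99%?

40

Prior odds = 0.06/0.94 = 3/47.
Target odds = 0.99/0.01 = 99.
Need L² ≥ 99 ÷ (3/47) = 1551.
39² = 1521 < 1551 ≤ 1600 = 40², so L = 40.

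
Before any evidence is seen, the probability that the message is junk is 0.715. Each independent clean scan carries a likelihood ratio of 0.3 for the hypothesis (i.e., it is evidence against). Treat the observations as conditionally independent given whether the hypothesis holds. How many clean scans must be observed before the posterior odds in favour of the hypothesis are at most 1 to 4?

Prior odds: 0.715 ÷ 0.285 = 143/57.
Likelihood ratio per clean scan = 0.3.
Target odds = 0.25.
Require 0.3ⁿ ≤ 0.25 ÷ (143/57) = 57/572.
0.3¹ = 0.3 is still above 57/572 but 0.3² = 0.09 is at or below it, so n = 2.

2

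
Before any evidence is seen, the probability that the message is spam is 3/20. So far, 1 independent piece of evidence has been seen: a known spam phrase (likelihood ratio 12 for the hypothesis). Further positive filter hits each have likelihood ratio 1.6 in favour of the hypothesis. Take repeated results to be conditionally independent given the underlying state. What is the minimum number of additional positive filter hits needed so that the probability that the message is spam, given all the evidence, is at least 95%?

5

Prior odds = 0.15/0.85 = 3/17.
Bayes factor of the evidence already in hand = 12.
Odds after that evidence = (3/17) × 12 = 36/17.
Target odds = 0.95/0.05 = 19.
Need 1.6ⁿ ≥ 19 ÷ (36/17) = 323/36.
1.6⁴ = 6.5536 falls short of 323/36 but 1.6⁵ = 10.48576 reaches it, so n = 5.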